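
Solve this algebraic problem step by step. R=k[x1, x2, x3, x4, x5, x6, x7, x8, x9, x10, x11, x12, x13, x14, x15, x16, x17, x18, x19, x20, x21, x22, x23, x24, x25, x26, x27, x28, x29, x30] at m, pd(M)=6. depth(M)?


pd+depth=depth(R)=30
depth=30-6=24


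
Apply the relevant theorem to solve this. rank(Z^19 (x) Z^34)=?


rank(M(x)N) = rank(M)*rank(N)
19*34 = 646


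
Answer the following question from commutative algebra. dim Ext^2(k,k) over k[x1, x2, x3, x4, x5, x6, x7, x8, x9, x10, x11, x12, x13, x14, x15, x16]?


C(n,i)=C(16,2)=120


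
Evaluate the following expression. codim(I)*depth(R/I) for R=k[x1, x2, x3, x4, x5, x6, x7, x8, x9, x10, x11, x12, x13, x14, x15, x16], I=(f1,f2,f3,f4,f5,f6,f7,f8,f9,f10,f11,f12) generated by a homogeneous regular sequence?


codim=12, depth=dim(R/I)=16-12=4
Product=12*4=48


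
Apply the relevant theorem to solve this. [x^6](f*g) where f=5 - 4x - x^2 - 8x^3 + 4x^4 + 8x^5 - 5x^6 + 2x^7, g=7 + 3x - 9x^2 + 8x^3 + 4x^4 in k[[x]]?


[x^6] = sum a_i*b_j, i+j=6
  -1*4=-4
  -8*8=-64
  4*-9=-36
  8*3=24
  -5*7=-35
Sum=-115


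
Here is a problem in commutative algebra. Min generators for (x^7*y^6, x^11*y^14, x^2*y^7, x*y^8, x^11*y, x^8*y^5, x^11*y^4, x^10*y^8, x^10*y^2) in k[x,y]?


Remove redundant (divisible by others).
x^11*y^4 redundant.
x^10*y^8 redundant.
x^11*y^14 redundant.
Min: x^11*y, x^10*y^2, x^8*y^5, x^7*y^6, x^2*y^7, x*y^8
Count=6


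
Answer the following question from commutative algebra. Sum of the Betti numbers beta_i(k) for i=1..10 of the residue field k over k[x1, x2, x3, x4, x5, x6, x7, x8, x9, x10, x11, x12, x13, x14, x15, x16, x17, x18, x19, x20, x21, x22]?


Koszul resolution: beta_i(k)=C(n,i), n=22
C(22,1)=22, C(22,2)=231, C(22,3)=1540, C(22,4)=7315, C(22,5)=26334, C(22,6)=74613, C(22,7)=170544, C(22,8)=319770, C(22,9)=497420, C(22,10)=646646
Sum=1744435


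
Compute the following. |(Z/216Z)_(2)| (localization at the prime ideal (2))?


2-primary part: 216=2^3*27
Size=2^3=8


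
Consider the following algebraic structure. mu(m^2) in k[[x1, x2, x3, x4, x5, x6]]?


C(n+d-1,d)=C(7,2)=21


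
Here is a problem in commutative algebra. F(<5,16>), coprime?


gcd(5,16)=1 => F=ab-a-b=5*16-5-16=80-21=59


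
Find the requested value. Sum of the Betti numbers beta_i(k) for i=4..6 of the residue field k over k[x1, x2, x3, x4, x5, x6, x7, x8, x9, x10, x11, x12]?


Koszul resolution: beta_i(k)=C(n,i), n=12
C(12,4)=495, C(12,5)=792, C(12,6)=924
Sum=2211


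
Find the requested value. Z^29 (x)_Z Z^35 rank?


rank(M(x)N) = rank(M)*rank(N)
29*35 = 1015


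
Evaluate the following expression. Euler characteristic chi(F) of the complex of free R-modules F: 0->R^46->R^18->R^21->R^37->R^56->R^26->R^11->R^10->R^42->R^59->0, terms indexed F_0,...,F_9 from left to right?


chi = sum (-1)^i * rank:
(-1)^0*46=46
(-1)^1*18=-18
(-1)^2*21=21
(-1)^3*37=-37
(-1)^4*56=56
(-1)^5*26=-26
(-1)^6*11=11
(-1)^7*10=-10
(-1)^8*42=42
(-1)^9*59=-59
chi=26


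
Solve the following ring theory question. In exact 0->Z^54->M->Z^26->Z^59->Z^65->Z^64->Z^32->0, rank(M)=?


Alt sum=0:
(-1)^0*54 + (-1)^1*? + (-1)^2*26 + (-1)^3*59 + (-1)^4*65 + (-1)^5*64 + (-1)^6*32=0
rank(M)=54


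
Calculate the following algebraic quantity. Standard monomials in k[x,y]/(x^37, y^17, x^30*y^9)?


k[x,y]/I, I = (x^37, y^17, x^30*y^9)
Rect: 37x17=629. Corner: (37-30)x(17-9)=56.
dim = 629-56 = 573


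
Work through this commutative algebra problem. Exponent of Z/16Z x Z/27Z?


Exponent = lcm of the cyclic orders; pairwise coprime => product.
2^4*3^3=16*27=432


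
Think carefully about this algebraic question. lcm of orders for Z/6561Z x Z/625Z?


Exponent = lcm of the cyclic orders; pairwise coprime => product.
3^8*5^4=6561*625=4100625


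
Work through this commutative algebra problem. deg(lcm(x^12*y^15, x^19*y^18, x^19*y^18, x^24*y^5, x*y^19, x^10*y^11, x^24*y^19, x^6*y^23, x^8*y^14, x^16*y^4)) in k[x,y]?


lcm = componentwise max:
x: max(12,19,19,24,1,10,24,6,8,16)=24
y: max(15,18,18,5,19,11,19,23,14,4)=23
Total=24+23=47


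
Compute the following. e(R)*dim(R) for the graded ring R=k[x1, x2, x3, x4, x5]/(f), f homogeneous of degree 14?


e(R)=deg(f)=14, dim(R)=5-1=4
e*dim=14*4=56


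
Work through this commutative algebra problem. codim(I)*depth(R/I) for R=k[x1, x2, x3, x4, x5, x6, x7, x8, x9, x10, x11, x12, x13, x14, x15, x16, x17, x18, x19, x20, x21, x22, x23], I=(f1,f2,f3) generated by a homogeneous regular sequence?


codim=3, depth=dim(R/I)=23-3=20
Product=3*20=60


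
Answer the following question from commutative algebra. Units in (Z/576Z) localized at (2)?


Local ring = Z/64Z.
phi(64) = 2^5*(2-1) = 32


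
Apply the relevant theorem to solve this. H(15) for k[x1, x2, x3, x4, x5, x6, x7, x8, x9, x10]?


C(d+n-1,n-1)=C(24,9)=1307504


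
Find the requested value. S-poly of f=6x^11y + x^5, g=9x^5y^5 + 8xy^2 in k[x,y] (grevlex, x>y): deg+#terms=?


LT(f)=6x^11y, LT(g)=9x^5y^5
lcm(LM)=x^11y^5
S(f,g) (scaled by 54 to clear denominators) = 9y^4*f - 6x^6*g = -48x^7y^2 + 9x^5y^4
2 terms, deg 9.
9+2=11


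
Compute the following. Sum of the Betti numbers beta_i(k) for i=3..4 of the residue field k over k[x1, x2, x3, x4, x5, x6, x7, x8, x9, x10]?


Koszul resolution: beta_i(k)=C(n,i), n=10
C(10,3)=120, C(10,4)=210
Sum=330


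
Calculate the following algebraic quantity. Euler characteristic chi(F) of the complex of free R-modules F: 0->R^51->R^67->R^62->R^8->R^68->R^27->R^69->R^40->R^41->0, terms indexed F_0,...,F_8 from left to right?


chi = sum (-1)^i * rank:
(-1)^0*51=51
(-1)^1*67=-67
(-1)^2*62=62
(-1)^3*8=-8
(-1)^4*68=68
(-1)^5*27=-27
(-1)^6*69=69
(-1)^7*40=-40
(-1)^8*41=41
chi=149


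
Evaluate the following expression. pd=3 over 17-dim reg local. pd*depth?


pd+depth=17
depth=17-3=14
pd*depth=3*14=42


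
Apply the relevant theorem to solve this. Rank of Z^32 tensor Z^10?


rank(M(x)N) = rank(M)*rank(N)
32*10 = 320


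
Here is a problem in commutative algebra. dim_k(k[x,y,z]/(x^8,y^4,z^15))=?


Basis: x^iy^jz^k, i<8,j<4,k<15
8*4*15=480


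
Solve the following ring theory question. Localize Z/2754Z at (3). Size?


3-primary part: 2754=3^4*34
Size=3^4=81


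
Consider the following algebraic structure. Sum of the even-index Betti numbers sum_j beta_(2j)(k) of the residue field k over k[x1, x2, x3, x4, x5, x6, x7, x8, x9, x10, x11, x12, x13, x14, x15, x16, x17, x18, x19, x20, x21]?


Koszul resolution: beta_i(k)=C(n,i), n=21
sum_even C(21,i) = 2^(n-1) = 2^20 = 1048576


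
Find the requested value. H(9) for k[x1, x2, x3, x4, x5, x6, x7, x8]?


C(d+n-1,n-1)=C(16,7)=11440


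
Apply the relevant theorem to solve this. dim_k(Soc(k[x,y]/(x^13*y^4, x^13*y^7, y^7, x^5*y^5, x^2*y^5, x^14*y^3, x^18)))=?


Socle = ann(m) = span of standard monomials u with x*u, y*u in I (staircase corners).
Redundant generators: x^5*y^5, x^13*y^7
Minimal generators: x^18, x^14*y^3, x^13*y^4, x^2*y^5, y^7
Corners: xy^6, x^12y^4, x^13y^3, x^17y^2
Socle dim=4


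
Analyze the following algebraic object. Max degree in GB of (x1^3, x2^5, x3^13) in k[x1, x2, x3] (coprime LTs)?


Pure powers, coprime LTs => already GB.
Degrees: 3, 5, 13
Max=13


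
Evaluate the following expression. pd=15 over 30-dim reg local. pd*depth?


pd+depth=30
depth=30-15=15
pd*depth=15*15=225


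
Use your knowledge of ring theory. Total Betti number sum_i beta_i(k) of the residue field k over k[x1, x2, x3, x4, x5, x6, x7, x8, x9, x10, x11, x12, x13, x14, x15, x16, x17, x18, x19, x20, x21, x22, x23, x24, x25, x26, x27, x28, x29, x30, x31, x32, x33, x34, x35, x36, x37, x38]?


Koszul resolution: beta_i(k)=C(n,i), n=38
sum_i C(38,i) = 2^38 = 274877906944


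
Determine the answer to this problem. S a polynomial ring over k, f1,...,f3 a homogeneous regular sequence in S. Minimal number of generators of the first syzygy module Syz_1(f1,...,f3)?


Regular sequence => Koszul complex is the minimal free resolution.
Syz_1 minimally generated by Koszul relations f_i*e_j - f_j*e_i (i<j): mu(Syz_1) = beta_2 = C(m,2) = m(m-1)/2
m=3
3*2/2 = 3


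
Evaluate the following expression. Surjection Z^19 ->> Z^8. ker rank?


rank(ker) = 19-8 = 11


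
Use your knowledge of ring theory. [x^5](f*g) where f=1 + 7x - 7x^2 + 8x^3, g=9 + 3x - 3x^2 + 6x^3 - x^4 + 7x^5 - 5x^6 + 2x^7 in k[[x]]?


[x^5] = sum a_i*b_j, i+j=5
  1*7=7
  7*-1=-7
  -7*6=-42
  8*-3=-24
Sum=-66


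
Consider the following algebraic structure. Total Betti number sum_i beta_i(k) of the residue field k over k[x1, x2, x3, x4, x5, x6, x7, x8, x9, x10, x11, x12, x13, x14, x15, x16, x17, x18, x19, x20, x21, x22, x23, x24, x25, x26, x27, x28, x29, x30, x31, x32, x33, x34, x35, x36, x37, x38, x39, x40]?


Koszul resolution: beta_i(k)=C(n,i), n=40
sum_i C(40,i) = 2^40 = 1099511627776


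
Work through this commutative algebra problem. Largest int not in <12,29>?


gcd(12,29)=1 => F=ab-a-b=12*29-12-29=348-41=307


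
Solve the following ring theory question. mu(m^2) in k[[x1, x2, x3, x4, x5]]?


C(n+d-1,d)=C(6,2)=15


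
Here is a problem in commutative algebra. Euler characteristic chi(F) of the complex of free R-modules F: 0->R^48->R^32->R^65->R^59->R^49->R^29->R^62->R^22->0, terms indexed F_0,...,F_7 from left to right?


chi = sum (-1)^i * rank:
(-1)^0*48=48
(-1)^1*32=-32
(-1)^2*65=65
(-1)^3*59=-59
(-1)^4*49=49
(-1)^5*29=-29
(-1)^6*62=62
(-1)^7*22=-22
chi=82


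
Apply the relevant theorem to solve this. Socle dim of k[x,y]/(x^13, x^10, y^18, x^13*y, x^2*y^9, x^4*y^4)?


Socle = ann(m) = span of standard monomials u with x*u, y*u in I (staircase corners).
Redundant generators: x^13*y, x^13
Minimal generators: x^10, x^4*y^4, x^2*y^9, y^18
Corners: xy^17, x^3y^8, x^9y^3
Socle dim=3


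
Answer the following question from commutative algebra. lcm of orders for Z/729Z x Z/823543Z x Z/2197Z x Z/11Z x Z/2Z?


Exponent = lcm of the cyclic orders; pairwise coprime => product.
3^6*7^7*13^3*11^1*2^1=729*823543*2197*11*2=29017937846898


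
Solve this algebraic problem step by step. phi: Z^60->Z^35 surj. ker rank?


rank(ker) = 60-35 = 25


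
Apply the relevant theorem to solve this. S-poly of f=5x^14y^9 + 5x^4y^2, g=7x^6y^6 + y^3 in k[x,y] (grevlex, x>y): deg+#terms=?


LT(f)=5x^14y^9, LT(g)=7x^6y^6
lcm(LM)=x^14y^9
S(f,g) (scaled by 35 to clear denominators) = 7*f - 5x^8y^3*g = -5x^8y^6 + 35x^4y^2
2 terms, deg 14.
14+2=16


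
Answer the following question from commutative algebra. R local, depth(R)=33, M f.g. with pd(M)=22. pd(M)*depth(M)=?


pd+depth=33
depth=33-22=11
pd*depth=22*11=242


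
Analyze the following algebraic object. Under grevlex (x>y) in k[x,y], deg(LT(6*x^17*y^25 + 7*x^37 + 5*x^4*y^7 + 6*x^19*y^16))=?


LT: 6*x^17*y^25
deg_x=17, deg_y=25
Total=17+25=42


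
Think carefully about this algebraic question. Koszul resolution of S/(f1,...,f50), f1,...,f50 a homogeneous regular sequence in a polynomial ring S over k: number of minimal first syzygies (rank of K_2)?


Regular sequence => Koszul complex is the minimal free resolution.
Syz_1 minimally generated by Koszul relations f_i*e_j - f_j*e_i (i<j): mu(Syz_1) = beta_2 = C(m,2) = m(m-1)/2
m=50
50*49/2 = 1225


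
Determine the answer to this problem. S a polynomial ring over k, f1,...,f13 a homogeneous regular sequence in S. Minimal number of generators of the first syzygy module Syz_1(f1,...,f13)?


Regular sequence => Koszul complex is the minimal free resolution.
Syz_1 minimally generated by Koszul relations f_i*e_j - f_j*e_i (i<j): mu(Syz_1) = beta_2 = C(m,2) = m(m-1)/2
m=13
13*12/2 = 78


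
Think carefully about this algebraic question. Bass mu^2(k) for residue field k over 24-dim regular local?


C(n,i)=C(24,2)=276


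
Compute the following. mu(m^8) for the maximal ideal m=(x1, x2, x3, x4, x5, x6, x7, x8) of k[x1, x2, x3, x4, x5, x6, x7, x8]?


Graded Nakayama: mu(m^d) = dim_k (m^d/m^(d+1)) = #degree-8 monomials in 8 vars
C(n+d-1,d)=C(15,8)=6435


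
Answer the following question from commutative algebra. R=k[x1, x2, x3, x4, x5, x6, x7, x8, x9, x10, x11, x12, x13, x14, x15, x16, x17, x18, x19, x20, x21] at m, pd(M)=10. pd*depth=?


pd+depth=21
depth=21-10=11
pd*depth=10*11=110


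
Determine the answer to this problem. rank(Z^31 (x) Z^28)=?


rank(M(x)N) = rank(M)*rank(N)
31*28 = 868


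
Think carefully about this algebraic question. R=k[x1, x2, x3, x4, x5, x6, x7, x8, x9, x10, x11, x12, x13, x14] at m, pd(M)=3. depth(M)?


pd+depth=depth(R)=14
depth=14-3=11


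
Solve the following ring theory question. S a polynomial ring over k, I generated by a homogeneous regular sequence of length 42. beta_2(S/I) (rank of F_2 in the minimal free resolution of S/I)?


Regular sequence => Koszul complex is the minimal free resolution.
Syz_1 minimally generated by Koszul relations f_i*e_j - f_j*e_i (i<j): mu(Syz_1) = beta_2 = C(m,2) = m(m-1)/2
m=42
42*41/2 = 861


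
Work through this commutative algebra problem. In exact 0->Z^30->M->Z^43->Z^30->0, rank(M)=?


Alt sum=0:
(-1)^0*30 + (-1)^1*? + (-1)^2*43 + (-1)^3*30=0
rank(M)=43


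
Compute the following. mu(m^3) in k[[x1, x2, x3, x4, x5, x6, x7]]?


C(n+d-1,d)=C(9,3)=84


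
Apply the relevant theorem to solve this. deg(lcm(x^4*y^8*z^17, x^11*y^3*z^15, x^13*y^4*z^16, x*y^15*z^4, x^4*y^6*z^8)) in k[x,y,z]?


lcm = componentwise max:
x: max(4,11,13,1,4)=13
y: max(8,3,4,15,6)=15
z: max(17,15,16,4,8)=17
Total=13+15+17=45


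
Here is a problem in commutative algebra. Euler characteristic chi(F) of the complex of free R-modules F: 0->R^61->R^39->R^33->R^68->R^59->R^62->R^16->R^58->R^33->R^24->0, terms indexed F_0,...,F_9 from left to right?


chi = sum (-1)^i * rank:
(-1)^0*61=61
(-1)^1*39=-39
(-1)^2*33=33
(-1)^3*68=-68
(-1)^4*59=59
(-1)^5*62=-62
(-1)^6*16=16
(-1)^7*58=-58
(-1)^8*33=33
(-1)^9*24=-24
chi=-49


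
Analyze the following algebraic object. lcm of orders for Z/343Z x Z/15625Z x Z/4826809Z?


Exponent = lcm of the cyclic orders; pairwise coprime => product.
7^3*5^6*13^6=343*15625*4826809=25868679484375


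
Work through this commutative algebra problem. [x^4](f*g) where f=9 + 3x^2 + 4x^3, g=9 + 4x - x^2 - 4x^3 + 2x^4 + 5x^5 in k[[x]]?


[x^4] = sum a_i*b_j, i+j=4
  9*2=18
  3*-1=-3
  4*4=16
Sum=31


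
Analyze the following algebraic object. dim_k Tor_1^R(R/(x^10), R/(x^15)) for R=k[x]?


Tor_1(R/I,R/J)=(I cap J)/IJ=(x^15)/(x^25)
dim=25-15=min(10,15)=10


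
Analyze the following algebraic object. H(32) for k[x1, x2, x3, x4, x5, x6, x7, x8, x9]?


C(d+n-1,n-1)=C(40,8)=76904685


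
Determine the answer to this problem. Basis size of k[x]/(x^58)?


Basis: 1,x,...,x^57
dim=58


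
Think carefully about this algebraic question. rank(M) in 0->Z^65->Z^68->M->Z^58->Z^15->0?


Alt sum=0:
(-1)^0*65 + (-1)^1*68 + (-1)^2*? + (-1)^3*58 + (-1)^4*15=0
rank(M)=46


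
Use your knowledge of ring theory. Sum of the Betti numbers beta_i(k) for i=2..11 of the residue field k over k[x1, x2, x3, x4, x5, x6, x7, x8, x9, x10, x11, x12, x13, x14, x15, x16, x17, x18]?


Koszul resolution: beta_i(k)=C(n,i), n=18
C(18,2)=153, C(18,3)=816, C(18,4)=3060, C(18,5)=8568, C(18,6)=18564, C(18,7)=31824, C(18,8)=43758, C(18,9)=48620, C(18,10)=43758, C(18,11)=31824
Sum=230945


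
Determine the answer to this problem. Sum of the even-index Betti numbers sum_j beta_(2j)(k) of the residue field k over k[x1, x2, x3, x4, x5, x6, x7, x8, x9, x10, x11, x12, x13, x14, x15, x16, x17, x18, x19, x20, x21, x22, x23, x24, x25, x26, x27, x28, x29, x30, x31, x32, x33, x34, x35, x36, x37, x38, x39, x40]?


Koszul resolution: beta_i(k)=C(n,i), n=40
sum_even C(40,i) = 2^(n-1) = 2^39 = 549755813888


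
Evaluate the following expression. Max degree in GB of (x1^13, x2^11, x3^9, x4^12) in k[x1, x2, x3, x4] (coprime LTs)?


Pure powers, coprime LTs => already GB.
Degrees: 13, 11, 9, 12
Max=13


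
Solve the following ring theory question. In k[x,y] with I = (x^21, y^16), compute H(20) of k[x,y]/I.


k[x,y], I = (x^21, y^16), d = 20
Need i < 21 and d-i < 16.
Range: 5 <= i <= 20.
H(20) = 16


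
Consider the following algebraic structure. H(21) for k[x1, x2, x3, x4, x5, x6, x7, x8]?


C(d+n-1,n-1)=C(28,7)=1184040


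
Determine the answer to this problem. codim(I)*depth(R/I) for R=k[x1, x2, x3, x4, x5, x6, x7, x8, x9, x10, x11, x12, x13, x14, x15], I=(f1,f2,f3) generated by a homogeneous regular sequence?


codim=3, depth=dim(R/I)=15-3=12
Product=3*12=36


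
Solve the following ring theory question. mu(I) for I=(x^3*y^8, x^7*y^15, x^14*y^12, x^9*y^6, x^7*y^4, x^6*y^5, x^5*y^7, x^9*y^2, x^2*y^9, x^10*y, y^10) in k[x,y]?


Remove redundant (divisible by others).
x^14*y^12 redundant.
x^7*y^15 redundant.
x^9*y^6 redundant.
Min: x^10*y, x^9*y^2, x^7*y^4, x^6*y^5, x^5*y^7, x^3*y^8, x^2*y^9, y^10
Count=8


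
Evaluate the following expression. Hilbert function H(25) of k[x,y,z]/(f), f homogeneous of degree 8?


C(27,2)-C(19,2)=351-171=180


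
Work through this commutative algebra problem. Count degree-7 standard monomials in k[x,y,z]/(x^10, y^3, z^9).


Need i<10, j<3, k<9 with i+j+k=7.
For each i, j ranges over max(0,7-i-8)..min(2,7-i):
  i=0: j in [0,2] -> 3
  i=1: j in [0,2] -> 3
  i=2: j in [0,2] -> 3
  i=3: j in [0,2] -> 3
  i=4: j in [0,2] -> 3
  i=5: j in [0,2] -> 3
  i=6: j in [0,1] -> 2
  i=7: j in [0,0] -> 1
H(7) = 3+3+3+3+3+3+2+1 = 21


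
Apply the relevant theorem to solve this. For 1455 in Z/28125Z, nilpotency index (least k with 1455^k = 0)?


1455^k mod 28125:
k=1: 1455
k=2: 7650
k=3: 21375
k=4: 22500
k=5: 0
First zero at k = 5


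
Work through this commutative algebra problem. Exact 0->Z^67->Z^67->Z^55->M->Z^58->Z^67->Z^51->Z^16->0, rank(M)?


Alt sum=0:
(-1)^0*67 + (-1)^1*67 + (-1)^2*55 + (-1)^3*? + (-1)^4*58 + (-1)^5*67 + (-1)^6*51 + (-1)^7*16=0
rank(M)=81


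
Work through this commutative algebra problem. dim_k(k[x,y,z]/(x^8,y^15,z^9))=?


Basis: x^iy^jz^k, i<8,j<15,k<9
8*15*9=1080


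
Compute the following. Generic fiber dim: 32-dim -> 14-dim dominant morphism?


dim(fiber)=dim(X)-dim(Y)=32-14=18


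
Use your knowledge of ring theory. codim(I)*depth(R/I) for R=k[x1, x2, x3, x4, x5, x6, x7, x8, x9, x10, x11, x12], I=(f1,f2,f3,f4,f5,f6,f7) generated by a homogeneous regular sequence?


codim=7, depth=dim(R/I)=12-7=5
Product=7*5=35


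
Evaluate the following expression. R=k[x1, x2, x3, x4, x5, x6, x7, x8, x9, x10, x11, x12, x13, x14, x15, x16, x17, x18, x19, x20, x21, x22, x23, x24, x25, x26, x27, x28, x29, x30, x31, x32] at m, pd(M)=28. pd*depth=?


pd+depth=32
depth=32-28=4
pd*depth=28*4=112


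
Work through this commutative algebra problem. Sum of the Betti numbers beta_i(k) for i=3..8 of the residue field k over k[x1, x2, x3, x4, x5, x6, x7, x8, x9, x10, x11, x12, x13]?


Koszul resolution: beta_i(k)=C(n,i), n=13
C(13,3)=286, C(13,4)=715, C(13,5)=1287, C(13,6)=1716, C(13,7)=1716, C(13,8)=1287
Sum=7007


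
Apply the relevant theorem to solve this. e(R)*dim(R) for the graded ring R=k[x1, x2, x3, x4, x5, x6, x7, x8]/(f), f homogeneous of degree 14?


e(R)=deg(f)=14, dim(R)=8-1=7
e*dim=14*7=98


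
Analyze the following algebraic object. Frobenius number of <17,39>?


gcd(17,39)=1 => F=ab-a-b=17*39-17-39=663-56=607


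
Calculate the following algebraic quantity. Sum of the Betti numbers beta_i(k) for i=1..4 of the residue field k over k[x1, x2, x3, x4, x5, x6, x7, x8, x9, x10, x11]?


Koszul resolution: beta_i(k)=C(n,i), n=11
C(11,1)=11, C(11,2)=55, C(11,3)=165, C(11,4)=330
Sum=561


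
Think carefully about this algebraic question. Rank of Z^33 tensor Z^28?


rank(M(x)N) = rank(M)*rank(N)
33*28 = 924


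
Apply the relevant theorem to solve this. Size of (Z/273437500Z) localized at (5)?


5-primary part: 273437500=5^10*28
Size=5^10=9765625


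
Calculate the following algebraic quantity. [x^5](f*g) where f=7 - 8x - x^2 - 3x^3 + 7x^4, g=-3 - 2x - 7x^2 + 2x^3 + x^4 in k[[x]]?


[x^5] = sum a_i*b_j, i+j=5
  -8*1=-8
  -1*2=-2
  -3*-7=21
  7*-2=-14
Sum=-3


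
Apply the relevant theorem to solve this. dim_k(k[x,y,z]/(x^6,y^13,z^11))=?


Basis: x^iy^jz^k, i<6,j<13,k<11
6*13*11=858


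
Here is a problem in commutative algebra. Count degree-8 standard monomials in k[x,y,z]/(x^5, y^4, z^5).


Need i<5, j<4, k<5 with i+j+k=8.
For each i, j ranges over max(0,8-i-4)..min(3,8-i):
  i=0: j in [4,3] -> 0
  i=1: j in [3,3] -> 1
  i=2: j in [2,3] -> 2
  i=3: j in [1,3] -> 3
  i=4: j in [0,3] -> 4
H(8) = 0+1+2+3+4 = 10


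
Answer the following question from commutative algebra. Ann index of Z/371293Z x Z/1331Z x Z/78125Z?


Exponent = lcm of the cyclic orders; pairwise coprime => product.
13^5*11^3*5^7=371293*1331*78125=38608670546875


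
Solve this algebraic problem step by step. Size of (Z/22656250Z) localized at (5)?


5-primary part: 22656250=5^8*58
Size=5^8=390625


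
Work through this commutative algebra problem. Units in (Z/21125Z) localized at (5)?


Local ring = Z/125Z.
phi(125) = 5^2*(5-1) = 100


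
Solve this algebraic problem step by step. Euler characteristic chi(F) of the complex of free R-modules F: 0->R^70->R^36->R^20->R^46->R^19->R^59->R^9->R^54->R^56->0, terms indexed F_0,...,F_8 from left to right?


chi = sum (-1)^i * rank:
(-1)^0*70=70
(-1)^1*36=-36
(-1)^2*20=20
(-1)^3*46=-46
(-1)^4*19=19
(-1)^5*59=-59
(-1)^6*9=9
(-1)^7*54=-54
(-1)^8*56=56
chi=-21


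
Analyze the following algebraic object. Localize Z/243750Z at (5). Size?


5-primary part: 243750=5^5*78
Size=5^5=3125


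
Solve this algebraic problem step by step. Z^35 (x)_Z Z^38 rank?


rank(M(x)N) = rank(M)*rank(N)
35*38 = 1330


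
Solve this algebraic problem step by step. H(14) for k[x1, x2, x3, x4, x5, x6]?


C(d+n-1,n-1)=C(19,5)=11628


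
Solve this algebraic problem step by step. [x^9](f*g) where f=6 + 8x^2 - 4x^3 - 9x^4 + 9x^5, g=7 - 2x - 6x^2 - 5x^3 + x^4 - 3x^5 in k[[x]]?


[x^9] = sum a_i*b_j, i+j=9
  -9*-3=27
  9*1=9
Sum=36


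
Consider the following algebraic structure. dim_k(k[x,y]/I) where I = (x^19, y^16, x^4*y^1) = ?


k[x,y]/I, I = (x^19, y^16, x^4*y^1)
Rect: 19x16=304. Corner: (19-4)x(16-1)=225.
dim = 304-225 = 79


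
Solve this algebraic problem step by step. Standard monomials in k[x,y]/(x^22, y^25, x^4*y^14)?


k[x,y]/I, I = (x^22, y^25, x^4*y^14)
Rect: 22x25=550. Corner: (22-4)x(25-14)=198.
dim = 550-198 = 352


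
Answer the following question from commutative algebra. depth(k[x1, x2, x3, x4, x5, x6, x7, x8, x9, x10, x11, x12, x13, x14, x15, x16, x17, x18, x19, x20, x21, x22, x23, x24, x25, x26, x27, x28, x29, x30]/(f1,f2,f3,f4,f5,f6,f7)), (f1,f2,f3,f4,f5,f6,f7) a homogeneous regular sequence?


depth(R)=30
depth(R/I)=30-7=23


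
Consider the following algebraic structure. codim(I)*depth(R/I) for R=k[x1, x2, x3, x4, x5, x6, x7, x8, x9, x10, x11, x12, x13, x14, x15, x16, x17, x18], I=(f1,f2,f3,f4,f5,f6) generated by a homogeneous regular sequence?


codim=6, depth=dim(R/I)=18-6=12
Product=6*12=72


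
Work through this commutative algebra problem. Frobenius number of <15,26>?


gcd(15,26)=1 => F=ab-a-b=15*26-15-26=390-41=349


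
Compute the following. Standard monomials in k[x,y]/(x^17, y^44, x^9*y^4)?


k[x,y]/I, I = (x^17, y^44, x^9*y^4)
Rect: 17x44=748. Corner: (17-9)x(44-4)=320.
dim = 748-320 = 428


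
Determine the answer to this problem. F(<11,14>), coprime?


gcd(11,14)=1 => F=ab-a-b=11*14-11-14=154-25=129


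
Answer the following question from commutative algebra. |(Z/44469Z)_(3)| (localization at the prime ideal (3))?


3-primary part: 44469=3^6*61
Size=3^6=729


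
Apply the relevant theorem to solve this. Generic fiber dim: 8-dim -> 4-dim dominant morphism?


dim(fiber)=dim(X)-dim(Y)=8-4=4


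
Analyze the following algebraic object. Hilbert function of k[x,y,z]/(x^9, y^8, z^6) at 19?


Need i<9, j<8, k<6 with i+j+k=19.
For each i, j ranges over max(0,19-i-5)..min(7,19-i):
  i=0: j in [14,7] -> 0
  i=1: j in [13,7] -> 0
  i=2: j in [12,7] -> 0
  i=3: j in [11,7] -> 0
  i=4: j in [10,7] -> 0
  i=5: j in [9,7] -> 0
  i=6: j in [8,7] -> 0
  i=7: j in [7,7] -> 1
  i=8: j in [6,7] -> 2
H(19) = 0+0+0+0+0+0+0+1+2 = 3


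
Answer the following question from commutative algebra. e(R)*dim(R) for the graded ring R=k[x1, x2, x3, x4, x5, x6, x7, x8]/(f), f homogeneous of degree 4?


e(R)=deg(f)=4, dim(R)=8-1=7
e*dim=4*7=28


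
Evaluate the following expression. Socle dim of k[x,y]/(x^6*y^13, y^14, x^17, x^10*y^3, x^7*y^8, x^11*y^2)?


Socle = ann(m) = span of standard monomials u with x*u, y*u in I (staircase corners).
Minimal generators: x^17, x^11*y^2, x^10*y^3, x^7*y^8, x^6*y^13, y^14
Corners: x^5y^13, x^6y^12, x^9y^7, x^10y^2, x^16y
Socle dim=5


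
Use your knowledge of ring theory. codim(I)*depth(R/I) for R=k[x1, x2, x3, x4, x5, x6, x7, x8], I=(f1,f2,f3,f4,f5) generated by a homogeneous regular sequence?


codim=5, depth=dim(R/I)=8-5=3
Product=5*3=15


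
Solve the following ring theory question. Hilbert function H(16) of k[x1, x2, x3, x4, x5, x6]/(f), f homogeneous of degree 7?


C(21,5)-C(14,5)=20349-2002=18347


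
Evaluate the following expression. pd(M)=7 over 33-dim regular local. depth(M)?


pd+depth=depth(R)=33
depth=33-7=26


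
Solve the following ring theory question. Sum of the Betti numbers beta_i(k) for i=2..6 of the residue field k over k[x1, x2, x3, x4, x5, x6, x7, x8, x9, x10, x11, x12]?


Koszul resolution: beta_i(k)=C(n,i), n=12
C(12,2)=66, C(12,3)=220, C(12,4)=495, C(12,5)=792, C(12,6)=924
Sum=2497


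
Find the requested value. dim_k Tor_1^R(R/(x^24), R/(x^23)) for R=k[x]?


Tor_1(R/I,R/J)=(I cap J)/IJ=(x^24)/(x^47)
dim=47-24=min(24,23)=23


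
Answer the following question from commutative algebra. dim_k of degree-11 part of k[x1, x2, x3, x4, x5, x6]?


C(d+n-1,n-1)=C(16,5)=4368


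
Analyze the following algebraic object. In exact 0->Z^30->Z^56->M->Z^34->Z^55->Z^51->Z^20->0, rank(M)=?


Alt sum=0:
(-1)^0*30 + (-1)^1*56 + (-1)^2*? + (-1)^3*34 + (-1)^4*55 + (-1)^5*51 + (-1)^6*20=0
rank(M)=36


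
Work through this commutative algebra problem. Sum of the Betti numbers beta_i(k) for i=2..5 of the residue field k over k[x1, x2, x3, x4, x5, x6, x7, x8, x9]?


Koszul resolution: beta_i(k)=C(n,i), n=9
C(9,2)=36, C(9,3)=84, C(9,4)=126, C(9,5)=126
Sum=372


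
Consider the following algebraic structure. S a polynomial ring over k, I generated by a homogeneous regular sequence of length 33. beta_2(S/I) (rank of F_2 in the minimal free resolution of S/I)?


Regular sequence => Koszul complex is the minimal free resolution.
Syz_1 minimally generated by Koszul relations f_i*e_j - f_j*e_i (i<j): mu(Syz_1) = beta_2 = C(m,2) = m(m-1)/2
m=33
33*32/2 = 528


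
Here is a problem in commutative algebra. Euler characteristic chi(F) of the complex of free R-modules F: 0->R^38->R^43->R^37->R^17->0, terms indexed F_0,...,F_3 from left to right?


chi = sum (-1)^i * rank:
(-1)^0*38=38
(-1)^1*43=-43
(-1)^2*37=37
(-1)^3*17=-17
chi=15


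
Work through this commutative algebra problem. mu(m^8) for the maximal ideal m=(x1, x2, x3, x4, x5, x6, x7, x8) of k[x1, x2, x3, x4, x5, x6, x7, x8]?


Graded Nakayama: mu(m^d) = dim_k (m^d/m^(d+1)) = #degree-8 monomials in 8 vars
C(n+d-1,d)=C(15,8)=6435


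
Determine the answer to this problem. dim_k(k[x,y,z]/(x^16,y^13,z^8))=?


Basis: x^iy^jz^k, i<16,j<13,k<8
16*13*8=1664


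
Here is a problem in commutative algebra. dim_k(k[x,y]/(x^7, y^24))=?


Basis: x^i*y^j, i<7, j<24
7*24=168


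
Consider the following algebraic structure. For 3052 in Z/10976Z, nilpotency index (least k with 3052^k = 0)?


3052^k mod 10976:
k=1: 3052
k=2: 7056
k=3: 0
First zero at k = 3


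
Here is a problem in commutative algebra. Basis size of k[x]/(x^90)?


Basis: 1,x,...,x^89
dim=90


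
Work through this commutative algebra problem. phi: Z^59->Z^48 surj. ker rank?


rank(ker) = 59-48 = 11


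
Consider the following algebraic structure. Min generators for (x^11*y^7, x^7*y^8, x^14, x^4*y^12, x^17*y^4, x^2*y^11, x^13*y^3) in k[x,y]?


Remove redundant (divisible by others).
x^4*y^12 redundant.
x^17*y^4 redundant.
Min: x^14, x^13*y^3, x^11*y^7, x^7*y^8, x^2*y^11
Count=5


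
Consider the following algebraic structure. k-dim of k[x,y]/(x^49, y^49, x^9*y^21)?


k[x,y]/I, I = (x^49, y^49, x^9*y^21)
Rect: 49x49=2401. Corner: (49-9)x(49-21)=1120.
dim = 2401-1120 = 1281


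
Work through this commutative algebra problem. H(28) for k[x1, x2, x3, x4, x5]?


C(d+n-1,n-1)=C(32,4)=35960


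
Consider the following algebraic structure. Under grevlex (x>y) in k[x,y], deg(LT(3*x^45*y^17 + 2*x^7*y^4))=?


LT: 3*x^45*y^17
deg_x=45, deg_y=17
Total=45+17=62


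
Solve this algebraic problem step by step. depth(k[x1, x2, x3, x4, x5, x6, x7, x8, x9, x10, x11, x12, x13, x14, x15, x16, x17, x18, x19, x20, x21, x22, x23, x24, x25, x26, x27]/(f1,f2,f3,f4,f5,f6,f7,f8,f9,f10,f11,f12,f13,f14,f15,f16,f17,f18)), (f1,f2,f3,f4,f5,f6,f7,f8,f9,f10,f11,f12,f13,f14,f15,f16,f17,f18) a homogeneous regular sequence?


depth(R)=27
depth(R/I)=27-18=9


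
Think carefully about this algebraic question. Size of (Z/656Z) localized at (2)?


2-primary part: 656=2^4*41
Size=2^4=16


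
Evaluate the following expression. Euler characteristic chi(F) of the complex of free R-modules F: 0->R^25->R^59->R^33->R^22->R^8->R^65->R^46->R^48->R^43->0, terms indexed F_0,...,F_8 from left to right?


chi = sum (-1)^i * rank:
(-1)^0*25=25
(-1)^1*59=-59
(-1)^2*33=33
(-1)^3*22=-22
(-1)^4*8=8
(-1)^5*65=-65
(-1)^6*46=46
(-1)^7*48=-48
(-1)^8*43=43
chi=-39


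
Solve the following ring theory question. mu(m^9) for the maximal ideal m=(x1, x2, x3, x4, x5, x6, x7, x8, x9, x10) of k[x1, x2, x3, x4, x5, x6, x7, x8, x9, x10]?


Graded Nakayama: mu(m^d) = dim_k (m^d/m^(d+1)) = #degree-9 monomials in 10 vars
C(n+d-1,d)=C(18,9)=48620


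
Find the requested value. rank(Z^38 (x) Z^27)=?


rank(M(x)N) = rank(M)*rank(N)
38*27 = 1026


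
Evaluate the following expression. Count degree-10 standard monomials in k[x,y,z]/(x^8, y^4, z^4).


Need i<8, j<4, k<4 with i+j+k=10.
For each i, j ranges over max(0,10-i-3)..min(3,10-i):
  i=0: j in [7,3] -> 0
  i=1: j in [6,3] -> 0
  i=2: j in [5,3] -> 0
  i=3: j in [4,3] -> 0
  i=4: j in [3,3] -> 1
  i=5: j in [2,3] -> 2
  i=6: j in [1,3] -> 3
  i=7: j in [0,3] -> 4
H(10) = 0+0+0+0+1+2+3+4 = 10


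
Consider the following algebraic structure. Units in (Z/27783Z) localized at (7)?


Local ring = Z/343Z.
phi(343) = 7^2*(7-1) = 294


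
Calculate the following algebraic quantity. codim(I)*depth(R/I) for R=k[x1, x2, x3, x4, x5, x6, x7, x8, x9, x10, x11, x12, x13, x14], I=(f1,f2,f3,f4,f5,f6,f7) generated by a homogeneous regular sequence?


codim=7, depth=dim(R/I)=14-7=7
Product=7*7=49


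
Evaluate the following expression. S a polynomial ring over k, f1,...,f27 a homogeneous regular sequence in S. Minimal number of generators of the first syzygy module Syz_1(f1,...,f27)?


Regular sequence => Koszul complex is the minimal free resolution.
Syz_1 minimally generated by Koszul relations f_i*e_j - f_j*e_i (i<j): mu(Syz_1) = beta_2 = C(m,2) = m(m-1)/2
m=27
27*26/2 = 351


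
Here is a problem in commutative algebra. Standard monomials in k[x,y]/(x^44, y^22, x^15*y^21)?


k[x,y]/I, I = (x^44, y^22, x^15*y^21)
Rect: 44x22=968. Corner: (44-15)x(22-21)=29.
dim = 968-29 = 939


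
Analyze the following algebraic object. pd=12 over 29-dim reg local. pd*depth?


pd+depth=29
depth=29-12=17
pd*depth=12*17=204


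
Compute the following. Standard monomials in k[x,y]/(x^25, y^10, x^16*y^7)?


k[x,y]/I, I = (x^25, y^10, x^16*y^7)
Rect: 25x10=250. Corner: (25-16)x(10-7)=27.
dim = 250-27 = 223


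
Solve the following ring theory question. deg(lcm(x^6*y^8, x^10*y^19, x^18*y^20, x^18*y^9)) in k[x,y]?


lcm = componentwise max:
x: max(6,10,18,18)=18
y: max(8,19,20,9)=20
Total=18+20=38


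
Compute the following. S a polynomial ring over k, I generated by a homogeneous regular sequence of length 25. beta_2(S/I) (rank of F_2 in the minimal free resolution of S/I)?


Regular sequence => Koszul complex is the minimal free resolution.
Syz_1 minimally generated by Koszul relations f_i*e_j - f_j*e_i (i<j): mu(Syz_1) = beta_2 = C(m,2) = m(m-1)/2
m=25
25*24/2 = 300


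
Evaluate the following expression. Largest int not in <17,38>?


gcd(17,38)=1 => F=ab-a-b=17*38-17-38=646-55=591


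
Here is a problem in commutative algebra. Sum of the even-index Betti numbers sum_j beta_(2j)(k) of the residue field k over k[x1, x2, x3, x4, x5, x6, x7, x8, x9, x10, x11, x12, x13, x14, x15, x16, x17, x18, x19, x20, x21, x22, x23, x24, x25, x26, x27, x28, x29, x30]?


Koszul resolution: beta_i(k)=C(n,i), n=30
sum_even C(30,i) = 2^(n-1) = 2^29 = 536870912


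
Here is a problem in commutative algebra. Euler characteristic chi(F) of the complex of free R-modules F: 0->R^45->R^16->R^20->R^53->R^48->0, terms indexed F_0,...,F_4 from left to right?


chi = sum (-1)^i * rank:
(-1)^0*45=45
(-1)^1*16=-16
(-1)^2*20=20
(-1)^3*53=-53
(-1)^4*48=48
chi=44


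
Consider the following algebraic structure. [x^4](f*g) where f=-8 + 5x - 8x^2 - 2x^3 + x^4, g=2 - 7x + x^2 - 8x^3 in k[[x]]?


[x^4] = sum a_i*b_j, i+j=4
  5*-8=-40
  -8*1=-8
  -2*-7=14
  1*2=2
Sum=-32


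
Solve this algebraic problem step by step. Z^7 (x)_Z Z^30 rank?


rank(M(x)N) = rank(M)*rank(N)
7*30 = 210


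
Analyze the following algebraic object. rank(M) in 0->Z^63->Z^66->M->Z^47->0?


Alt sum=0:
(-1)^0*63 + (-1)^1*66 + (-1)^2*? + (-1)^3*47=0
rank(M)=50


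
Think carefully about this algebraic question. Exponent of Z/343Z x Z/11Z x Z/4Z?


Exponent = lcm of the cyclic orders; pairwise coprime => product.
7^3*11^1*2^2=343*11*4=15092


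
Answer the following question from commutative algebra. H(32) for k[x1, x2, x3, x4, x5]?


C(d+n-1,n-1)=C(36,4)=58905


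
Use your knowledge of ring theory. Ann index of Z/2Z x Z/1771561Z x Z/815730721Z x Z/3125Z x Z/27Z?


Exponent = lcm of the cyclic orders; pairwise coprime => product.
2^1*11^6*13^8*5^5*3^3=2*1771561*815730721*3125*27=243863448495549918750


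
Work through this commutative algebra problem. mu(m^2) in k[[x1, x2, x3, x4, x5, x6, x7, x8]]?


C(n+d-1,d)=C(9,2)=36


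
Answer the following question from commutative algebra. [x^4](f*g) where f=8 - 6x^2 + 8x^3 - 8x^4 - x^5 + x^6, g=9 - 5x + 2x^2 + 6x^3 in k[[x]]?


[x^4] = sum a_i*b_j, i+j=4
  -6*2=-12
  8*-5=-40
  -8*9=-72
Sum=-124


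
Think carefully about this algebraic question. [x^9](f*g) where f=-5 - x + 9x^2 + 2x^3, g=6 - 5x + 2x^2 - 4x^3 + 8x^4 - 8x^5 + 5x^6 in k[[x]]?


[x^9] = sum a_i*b_j, i+j=9
  2*5=10
Sum=10


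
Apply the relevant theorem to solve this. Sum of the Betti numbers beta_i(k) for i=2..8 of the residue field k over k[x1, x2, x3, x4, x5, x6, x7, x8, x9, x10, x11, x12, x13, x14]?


Koszul resolution: beta_i(k)=C(n,i), n=14
C(14,2)=91, C(14,3)=364, C(14,4)=1001, C(14,5)=2002, C(14,6)=3003, C(14,7)=3432, C(14,8)=3003
Sum=12896


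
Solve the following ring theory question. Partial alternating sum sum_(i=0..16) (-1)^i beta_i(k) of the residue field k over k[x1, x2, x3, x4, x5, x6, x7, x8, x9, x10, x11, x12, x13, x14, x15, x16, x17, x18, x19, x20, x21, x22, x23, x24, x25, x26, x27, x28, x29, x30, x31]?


Koszul resolution: beta_i(k)=C(n,i), n=31
sum_(i=0..p) (-1)^i C(n,i) = (-1)^p C(n-1,p)
(-1)^16*C(30,16) = (-1)^16*145422675 = 145422675


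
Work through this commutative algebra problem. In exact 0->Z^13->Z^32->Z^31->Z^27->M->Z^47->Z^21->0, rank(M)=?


Alt sum=0:
(-1)^0*13 + (-1)^1*32 + (-1)^2*31 + (-1)^3*27 + (-1)^4*? + (-1)^5*47 + (-1)^6*21=0
rank(M)=41


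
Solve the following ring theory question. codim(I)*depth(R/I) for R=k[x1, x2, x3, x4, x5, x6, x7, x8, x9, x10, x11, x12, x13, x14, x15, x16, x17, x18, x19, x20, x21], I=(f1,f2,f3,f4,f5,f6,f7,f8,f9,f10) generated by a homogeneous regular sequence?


codim=10, depth=dim(R/I)=21-10=11
Product=10*11=110


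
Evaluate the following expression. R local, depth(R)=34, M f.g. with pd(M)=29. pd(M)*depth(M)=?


pd+depth=34
depth=34-29=5
pd*depth=29*5=145


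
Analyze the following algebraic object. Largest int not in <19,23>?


gcd(19,23)=1 => F=ab-a-b=19*23-19-23=437-42=395


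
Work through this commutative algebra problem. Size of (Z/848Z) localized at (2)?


2-primary part: 848=2^4*53
Size=2^4=16


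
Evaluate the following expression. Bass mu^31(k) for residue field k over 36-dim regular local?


C(n,i)=C(36,31)=376992


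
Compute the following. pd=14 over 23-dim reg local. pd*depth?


pd+depth=23
depth=23-14=9
pd*depth=14*9=126


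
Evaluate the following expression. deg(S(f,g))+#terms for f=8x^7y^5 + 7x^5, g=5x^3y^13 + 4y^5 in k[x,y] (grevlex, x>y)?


LT(f)=8x^7y^5, LT(g)=5x^3y^13
lcm(LM)=x^7y^13
S(f,g) (scaled by 40 to clear denominators) = 5y^8*f - 8x^4*g = 35x^5y^8 - 32x^4y^5
2 terms, deg 13.
13+2=15


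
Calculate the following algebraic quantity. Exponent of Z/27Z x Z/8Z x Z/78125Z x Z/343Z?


Exponent = lcm of the cyclic orders; pairwise coprime => product.
3^3*2^3*5^7*7^3=27*8*78125*343=5788125000


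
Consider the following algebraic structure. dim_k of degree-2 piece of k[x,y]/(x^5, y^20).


k[x,y], I = (x^5, y^20), d = 2
Need i < 5 and d-i < 20.
Range: 0 <= i <= 2.
H(2) = 3


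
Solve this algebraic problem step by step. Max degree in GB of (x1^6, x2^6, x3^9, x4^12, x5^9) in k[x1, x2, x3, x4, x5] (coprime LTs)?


Pure powers, coprime LTs => already GB.
Degrees: 6, 6, 9, 12, 9
Max=12


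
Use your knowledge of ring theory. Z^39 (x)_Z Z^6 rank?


rank(M(x)N) = rank(M)*rank(N)
39*6 = 234


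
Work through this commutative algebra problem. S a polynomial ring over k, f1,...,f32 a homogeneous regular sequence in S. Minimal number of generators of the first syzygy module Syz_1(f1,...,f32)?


Regular sequence => Koszul complex is the minimal free resolution.
Syz_1 minimally generated by Koszul relations f_i*e_j - f_j*e_i (i<j): mu(Syz_1) = beta_2 = C(m,2) = m(m-1)/2
m=32
32*31/2 = 496


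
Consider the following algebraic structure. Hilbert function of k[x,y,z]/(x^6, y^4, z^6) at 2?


Need i<6, j<4, k<6 with i+j+k=2.
For each i, j ranges over max(0,2-i-5)..min(3,2-i):
  i=0: j in [0,2] -> 3
  i=1: j in [0,1] -> 2
  i=2: j in [0,0] -> 1
H(2) = 3+2+1 = 6


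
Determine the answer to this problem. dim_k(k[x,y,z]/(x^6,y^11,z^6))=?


Basis: x^iy^jz^k, i<6,j<11,k<6
6*11*6=396


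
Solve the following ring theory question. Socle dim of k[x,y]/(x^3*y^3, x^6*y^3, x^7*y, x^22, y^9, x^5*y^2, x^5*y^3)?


Socle = ann(m) = span of standard monomials u with x*u, y*u in I (staircase corners).
Redundant generators: x^5*y^3, x^6*y^3
Minimal generators: x^22, x^7*y, x^5*y^2, x^3*y^3, y^9
Corners: x^2y^8, x^4y^2, x^6y, x^21
Socle dim=4


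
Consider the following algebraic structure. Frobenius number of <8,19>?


gcd(8,19)=1 => F=ab-a-b=8*19-8-19=152-27=125


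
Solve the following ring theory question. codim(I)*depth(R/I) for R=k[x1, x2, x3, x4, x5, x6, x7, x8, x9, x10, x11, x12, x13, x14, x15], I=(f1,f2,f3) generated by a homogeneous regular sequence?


codim=3, depth=dim(R/I)=15-3=12
Product=3*12=36


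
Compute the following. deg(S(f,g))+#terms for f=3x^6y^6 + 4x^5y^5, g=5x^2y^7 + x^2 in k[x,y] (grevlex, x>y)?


LT(f)=3x^6y^6, LT(g)=5x^2y^7
lcm(LM)=x^6y^7
S(f,g) (scaled by 15 to clear denominators) = 5y*f - 3x^4*g = 20x^5y^6 - 3x^6
2 terms, deg 11.
11+2=13


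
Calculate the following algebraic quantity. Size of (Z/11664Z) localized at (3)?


3-primary part: 11664=3^6*16
Size=3^6=729
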